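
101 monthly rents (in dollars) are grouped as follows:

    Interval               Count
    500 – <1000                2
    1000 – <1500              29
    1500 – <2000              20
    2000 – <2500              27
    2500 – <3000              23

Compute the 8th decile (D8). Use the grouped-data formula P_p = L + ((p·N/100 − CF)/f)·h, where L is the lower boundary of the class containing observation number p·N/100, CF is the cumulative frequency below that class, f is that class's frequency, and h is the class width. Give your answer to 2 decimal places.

2560.87

N = 101; target position k = 80/100 · 101 = 80.8.
Cumulative frequencies: 2, 31, 51, 78, 101.
Observation 80.8 falls in the class 2500 – <3000.
L = 2500, CF = 78, f = 23, h = 500.
P80 = 2500 + ((80.8 − 78)/23)·500 = 2500 + 60.8696 = 2560.87.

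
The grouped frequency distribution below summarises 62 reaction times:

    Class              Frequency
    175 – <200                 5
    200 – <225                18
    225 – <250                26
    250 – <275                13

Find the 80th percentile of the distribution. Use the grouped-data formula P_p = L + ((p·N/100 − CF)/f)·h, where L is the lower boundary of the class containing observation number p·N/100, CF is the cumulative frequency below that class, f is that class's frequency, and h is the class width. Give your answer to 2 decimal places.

251.15

N = 62; target position k = 80/100 · 62 = 49.6.
Cumulative frequencies: 5, 23, 49, 62.
Observation 49.6 falls in the class 250 – <275.
L = 250, CF = 49, f = 13, h = 25.
P80 = 250 + ((49.6 − 49)/13)·25 = 250 + 1.15385 = 251.154.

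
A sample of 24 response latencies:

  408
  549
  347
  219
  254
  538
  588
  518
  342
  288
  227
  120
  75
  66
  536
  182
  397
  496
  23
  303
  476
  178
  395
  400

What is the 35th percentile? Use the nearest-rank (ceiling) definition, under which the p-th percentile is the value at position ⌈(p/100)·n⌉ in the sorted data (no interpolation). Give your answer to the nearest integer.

254

Sorted: 23, 66, 75, 120, 178, 182, 219, 227, 254, 288, 303, 342, 347, 395, 397, 400, 408, 476, 496, 518, 536, 538, 549, 588.
n = 24.
Position = ⌈35/100 · 24⌉ = ⌈8.4⌉ = 9.
The value at rank 9 is 254.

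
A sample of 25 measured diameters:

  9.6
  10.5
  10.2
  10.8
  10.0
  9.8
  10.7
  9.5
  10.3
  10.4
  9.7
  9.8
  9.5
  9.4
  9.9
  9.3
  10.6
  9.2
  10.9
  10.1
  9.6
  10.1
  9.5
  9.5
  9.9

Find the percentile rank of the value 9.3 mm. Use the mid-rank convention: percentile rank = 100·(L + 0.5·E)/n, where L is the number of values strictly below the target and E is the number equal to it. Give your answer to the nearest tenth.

6.0

Sorted: 9.2, 9.3, 9.4, 9.5, 9.5, 9.5, 9.5, 9.6, 9.6, 9.7, 9.8, 9.8, 9.9, 9.9, 10.0, 10.1, 10.1, 10.2, 10.3, 10.4, 10.5, 10.6, 10.7, 10.8, 10.9.
Count below 9.3: L = 1; count equal: E = 1; n = 25.
Percentile rank = 100·(1 + 0.5·1)/25 = 100·1.5/25 = 6.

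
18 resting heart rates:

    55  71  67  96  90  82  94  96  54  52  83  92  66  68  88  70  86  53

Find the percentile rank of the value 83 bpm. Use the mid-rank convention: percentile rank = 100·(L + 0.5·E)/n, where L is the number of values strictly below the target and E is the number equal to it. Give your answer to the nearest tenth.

Sorted: 52, 53, 54, 55, 66, 67, 68, 70, 71, 82, 83, 86, 88, 90, 92, 94, 96, 96.
Count below 83: L = 10; count equal: E = 1; n = 18.
Percentile rank = 100·(10 + 0.5·1)/18 = 100·10.5/18 = 58.33.

58.3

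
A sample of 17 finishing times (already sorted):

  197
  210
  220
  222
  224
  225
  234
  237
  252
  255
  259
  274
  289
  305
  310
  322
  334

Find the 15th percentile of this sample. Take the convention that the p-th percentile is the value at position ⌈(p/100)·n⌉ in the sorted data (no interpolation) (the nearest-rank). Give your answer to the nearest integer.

220

n = 17.
Position = ⌈15/100 · 17⌉ = ⌈2.55⌉ = 3.
The value at rank 3 is 220.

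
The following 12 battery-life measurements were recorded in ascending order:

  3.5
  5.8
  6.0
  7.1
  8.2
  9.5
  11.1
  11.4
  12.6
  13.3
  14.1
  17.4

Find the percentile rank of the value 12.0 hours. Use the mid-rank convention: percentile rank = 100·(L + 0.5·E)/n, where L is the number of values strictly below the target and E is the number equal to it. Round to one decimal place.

Count below 12.0: L = 8; count equal: E = 0; n = 12.
Percentile rank = 100·(8 + 0.5·0)/12 = 100·8/12 = 66.67.

66.7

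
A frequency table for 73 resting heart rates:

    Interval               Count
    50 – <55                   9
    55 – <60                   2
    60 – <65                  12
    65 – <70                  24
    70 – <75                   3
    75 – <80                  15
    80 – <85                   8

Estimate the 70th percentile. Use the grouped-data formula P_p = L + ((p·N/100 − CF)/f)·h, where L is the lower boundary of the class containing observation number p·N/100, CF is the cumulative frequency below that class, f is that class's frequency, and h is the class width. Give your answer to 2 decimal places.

N = 73; target position k = 70/100 · 73 = 51.1.
Cumulative frequencies: 9, 11, 23, 47, 50, 65, 73.
Observation 51.1 falls in the class 75 – <80.
L = 75, CF = 50, f = 15, h = 5.
P70 = 75 + ((51.1 − 50)/15)·5 = 75 + 0.366667 = 75.3667.

75.37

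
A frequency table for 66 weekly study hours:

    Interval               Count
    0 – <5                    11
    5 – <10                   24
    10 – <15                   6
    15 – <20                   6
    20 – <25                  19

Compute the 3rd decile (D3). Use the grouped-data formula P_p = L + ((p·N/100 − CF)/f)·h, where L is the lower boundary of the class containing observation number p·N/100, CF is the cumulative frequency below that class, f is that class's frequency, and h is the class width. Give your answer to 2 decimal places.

N = 66; target position k = 30/100 · 66 = 19.8.
Cumulative frequencies: 11, 35, 41, 47, 66.
Observation 19.8 falls in the class 5 – <10.
L = 5, CF = 11, f = 24, h = 5.
P30 = 5 + ((19.8 − 11)/24)·5 = 5 + 1.83333 = 6.83333.

6.83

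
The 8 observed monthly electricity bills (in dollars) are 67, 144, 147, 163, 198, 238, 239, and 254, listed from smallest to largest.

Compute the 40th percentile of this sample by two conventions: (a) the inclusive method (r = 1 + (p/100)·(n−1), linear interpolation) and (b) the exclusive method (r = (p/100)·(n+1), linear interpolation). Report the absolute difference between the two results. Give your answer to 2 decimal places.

n = 8.
(a) r = 3.8; between ranks 3 (147) and 4 (163): 159.8.
(b) r = 3.6; between ranks 3 (147) and 4 (163): 156.6.
|159.8 − 156.6| = 3.2.

3.20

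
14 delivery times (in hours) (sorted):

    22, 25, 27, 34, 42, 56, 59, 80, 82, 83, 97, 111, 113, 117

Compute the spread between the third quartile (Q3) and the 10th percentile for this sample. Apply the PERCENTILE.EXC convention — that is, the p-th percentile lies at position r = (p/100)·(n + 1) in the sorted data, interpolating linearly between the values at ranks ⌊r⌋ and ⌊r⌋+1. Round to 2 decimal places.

77.00

n = 14.
P10: r = 1.5; ranks 1–2 are 22, 25; interpolating gives 23.5.
P75: r = 11.25; ranks 11–12 are 97, 111; interpolating gives 100.5.
Difference: 100.5 − 23.5 = 77.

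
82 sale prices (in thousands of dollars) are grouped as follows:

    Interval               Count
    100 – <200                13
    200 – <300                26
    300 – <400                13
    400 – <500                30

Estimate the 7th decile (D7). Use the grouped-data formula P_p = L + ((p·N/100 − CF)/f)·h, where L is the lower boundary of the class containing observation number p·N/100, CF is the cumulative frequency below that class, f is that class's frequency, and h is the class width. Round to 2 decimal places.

418.00

N = 82; target position k = 70/100 · 82 = 57.4.
Cumulative frequencies: 13, 39, 52, 82.
Observation 57.4 falls in the class 400 – <500.
L = 400, CF = 52, f = 30, h = 100.
P70 = 400 + ((57.4 − 52)/30)·100 = 400 + 18 = 418.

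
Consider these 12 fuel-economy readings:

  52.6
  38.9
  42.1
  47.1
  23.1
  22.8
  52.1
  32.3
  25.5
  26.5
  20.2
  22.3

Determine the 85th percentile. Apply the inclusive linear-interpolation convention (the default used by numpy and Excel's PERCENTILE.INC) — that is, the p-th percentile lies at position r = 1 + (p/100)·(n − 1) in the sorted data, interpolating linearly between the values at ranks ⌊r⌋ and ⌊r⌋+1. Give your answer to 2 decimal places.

Sorted: 20.2, 22.3, 22.8, 23.1, 25.5, 26.5, 32.3, 38.9, 42.1, 47.1, 52.1, 52.6.
n = 12.
r = 1 + (85/100)·(12 − 1) = 1 + 9.35 = 10.35.
Rank 10 is 47.1 and rank 11 is 52.1.
Interpolate: 47.1 + 0.35·(52.1 − 47.1) = 47.1 + 0.35·5 = 48.85.

48.85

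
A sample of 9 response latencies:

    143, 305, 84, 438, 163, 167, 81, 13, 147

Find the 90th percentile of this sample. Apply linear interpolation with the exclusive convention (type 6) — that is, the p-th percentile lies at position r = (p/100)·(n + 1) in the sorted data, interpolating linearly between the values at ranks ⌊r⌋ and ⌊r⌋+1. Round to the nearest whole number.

438

Sorted: 13, 81, 84, 143, 147, 163, 167, 305, 438.
n = 9.
r = (90/100)·(9 + 1) = 9.
r is an integer, so P90 is the value at rank 9: 438.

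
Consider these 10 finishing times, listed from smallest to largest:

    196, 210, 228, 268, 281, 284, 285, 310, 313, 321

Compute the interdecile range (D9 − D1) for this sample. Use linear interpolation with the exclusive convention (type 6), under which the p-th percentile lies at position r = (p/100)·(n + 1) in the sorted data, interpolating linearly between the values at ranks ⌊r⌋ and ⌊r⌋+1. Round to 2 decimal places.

122.80

n = 10.
P10: r = 1.1; ranks 1–2 are 196, 210; interpolating gives 197.4.
P90: r = 9.9; ranks 9–10 are 313, 321; interpolating gives 320.2.
Difference: 320.2 − 197.4 = 122.8.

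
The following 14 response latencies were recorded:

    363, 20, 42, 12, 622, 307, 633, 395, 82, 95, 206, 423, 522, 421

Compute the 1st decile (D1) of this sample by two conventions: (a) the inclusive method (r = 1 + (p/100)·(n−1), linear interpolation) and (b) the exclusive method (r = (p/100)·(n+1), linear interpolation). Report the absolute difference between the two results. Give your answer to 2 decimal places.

Sorted: 12, 20, 42, 82, 95, 206, 307, 363, 395, 421, 423, 522, 622, 633.
n = 14.
(a) r = 2.3; between ranks 2 (20) and 3 (42): 26.6.
(b) r = 1.5; between ranks 1 (12) and 2 (20): 16.
|26.6 − 16| = 10.6.

10.60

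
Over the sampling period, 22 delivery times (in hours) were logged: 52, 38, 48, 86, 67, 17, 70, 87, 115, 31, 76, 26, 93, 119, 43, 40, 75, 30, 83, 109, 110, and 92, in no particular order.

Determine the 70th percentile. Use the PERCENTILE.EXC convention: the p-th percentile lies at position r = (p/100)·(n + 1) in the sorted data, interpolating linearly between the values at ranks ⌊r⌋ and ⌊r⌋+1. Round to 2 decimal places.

Sorted: 17, 26, 30, 31, 38, 40, 43, 48, 52, 67, 70, 75, 76, 83, 86, 87, 92, 93, 109, 110, 115, 119.
n = 22.
r = (70/100)·(22 + 1) = 16.1.
Rank 16 is 87 and rank 17 is 92.
Interpolate: 87 + 0.1·(92 − 87) = 87 + 0.1·5 = 87.5.

87.50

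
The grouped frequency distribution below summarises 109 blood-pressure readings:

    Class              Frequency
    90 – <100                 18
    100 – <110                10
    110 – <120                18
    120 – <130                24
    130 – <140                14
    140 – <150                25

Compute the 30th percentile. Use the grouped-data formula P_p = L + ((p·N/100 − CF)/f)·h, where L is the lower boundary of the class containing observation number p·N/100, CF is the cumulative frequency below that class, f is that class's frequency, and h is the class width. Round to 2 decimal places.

N = 109; target position k = 30/100 · 109 = 32.7.
Cumulative frequencies: 18, 28, 46, 70, 84, 109.
Observation 32.7 falls in the class 110 – <120.
L = 110, CF = 28, f = 18, h = 10.
P30 = 110 + ((32.7 − 28)/18)·10 = 110 + 2.61111 = 112.611.

112.61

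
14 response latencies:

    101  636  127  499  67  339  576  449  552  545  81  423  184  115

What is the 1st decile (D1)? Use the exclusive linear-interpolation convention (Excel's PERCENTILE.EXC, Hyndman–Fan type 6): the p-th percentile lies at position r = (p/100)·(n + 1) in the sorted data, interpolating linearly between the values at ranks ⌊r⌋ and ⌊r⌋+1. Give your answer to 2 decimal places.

74.00

Sorted: 67, 81, 101, 115, 127, 184, 339, 423, 449, 499, 545, 552, 576, 636.
n = 14.
r = (10/100)·(14 + 1) = 1.5.
Rank 1 is 67 and rank 2 is 81.
Interpolate: 67 + 0.5·(81 − 67) = 67 + 0.5·14 = 74.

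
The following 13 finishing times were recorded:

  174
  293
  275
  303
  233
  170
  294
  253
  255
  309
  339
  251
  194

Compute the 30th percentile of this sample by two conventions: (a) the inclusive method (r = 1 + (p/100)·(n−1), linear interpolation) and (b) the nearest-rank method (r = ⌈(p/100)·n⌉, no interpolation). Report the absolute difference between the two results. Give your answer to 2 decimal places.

Sorted: 170, 174, 194, 233, 251, 253, 255, 275, 293, 294, 303, 309, 339.
n = 13.
(a) r = 4.6; between ranks 4 (233) and 5 (251): 243.8.
(b) the nearest-rank method: rank 4 → 233.
|243.8 − 233| = 10.8.

10.80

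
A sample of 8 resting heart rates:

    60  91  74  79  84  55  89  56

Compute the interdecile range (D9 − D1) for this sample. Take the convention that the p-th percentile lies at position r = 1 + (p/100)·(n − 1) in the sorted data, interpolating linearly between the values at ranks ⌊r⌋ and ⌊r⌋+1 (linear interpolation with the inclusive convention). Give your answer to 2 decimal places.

Sorted: 55, 56, 60, 74, 79, 84, 89, 91.
n = 8.
P10: r = 1.7; ranks 1–2 are 55, 56; interpolating gives 55.7.
P90: r = 7.3; ranks 7–8 are 89, 91; interpolating gives 89.6.
Difference: 89.6 − 55.7 = 33.9.

33.90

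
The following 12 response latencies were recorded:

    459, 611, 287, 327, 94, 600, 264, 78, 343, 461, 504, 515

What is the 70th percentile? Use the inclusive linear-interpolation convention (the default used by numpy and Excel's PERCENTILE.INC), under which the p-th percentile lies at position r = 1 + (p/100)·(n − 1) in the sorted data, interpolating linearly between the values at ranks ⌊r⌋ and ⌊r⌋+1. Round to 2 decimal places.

Sorted: 78, 94, 264, 287, 327, 343, 459, 461, 504, 515, 600, 611.
n = 12.
r = 1 + (70/100)·(12 − 1) = 1 + 7.7 = 8.7.
Rank 8 is 461 and rank 9 is 504.
Interpolate: 461 + 0.7·(504 − 461) = 461 + 0.7·43 = 491.1.

491.10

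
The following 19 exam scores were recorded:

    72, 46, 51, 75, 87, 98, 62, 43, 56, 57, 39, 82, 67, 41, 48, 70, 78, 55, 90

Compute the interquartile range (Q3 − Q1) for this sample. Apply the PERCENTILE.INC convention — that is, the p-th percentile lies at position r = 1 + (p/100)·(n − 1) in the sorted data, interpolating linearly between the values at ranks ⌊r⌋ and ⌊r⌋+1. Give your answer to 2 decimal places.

27.00

Sorted: 39, 41, 43, 46, 48, 51, 55, 56, 57, 62, 67, 70, 72, 75, 78, 82, 87, 90, 98.
n = 19.
P25: r = 5.5; ranks 5–6 are 48, 51; interpolating gives 49.5.
P75: r = 14.5; ranks 14–15 are 75, 78; interpolating gives 76.5.
Difference: 76.5 − 49.5 = 27.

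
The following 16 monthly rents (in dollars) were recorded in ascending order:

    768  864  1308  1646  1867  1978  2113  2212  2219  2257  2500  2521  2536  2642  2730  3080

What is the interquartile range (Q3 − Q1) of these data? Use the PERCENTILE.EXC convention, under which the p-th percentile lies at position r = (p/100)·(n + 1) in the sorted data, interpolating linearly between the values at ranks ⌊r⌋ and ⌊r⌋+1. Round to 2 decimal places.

n = 16.
P25: r = 4.25; ranks 4–5 are 1646, 1867; interpolating gives 1701.25.
P75: r = 12.75; ranks 12–13 are 2521, 2536; interpolating gives 2532.25.
Difference: 2532.25 − 1701.25 = 831.

831.00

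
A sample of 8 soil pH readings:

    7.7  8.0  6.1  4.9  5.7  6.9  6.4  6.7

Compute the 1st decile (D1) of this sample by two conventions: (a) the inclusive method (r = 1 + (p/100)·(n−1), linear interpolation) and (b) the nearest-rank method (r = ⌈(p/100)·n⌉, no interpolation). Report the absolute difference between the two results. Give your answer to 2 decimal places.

Sorted: 4.9, 5.7, 6.1, 6.4, 6.7, 6.9, 7.7, 8.0.
n = 8.
(a) r = 1.7; between ranks 1 (4.9) and 2 (5.7): 5.46.
(b) the nearest-rank method: rank 1 → 4.9.
|5.46 − 4.9| = 0.56.

0.56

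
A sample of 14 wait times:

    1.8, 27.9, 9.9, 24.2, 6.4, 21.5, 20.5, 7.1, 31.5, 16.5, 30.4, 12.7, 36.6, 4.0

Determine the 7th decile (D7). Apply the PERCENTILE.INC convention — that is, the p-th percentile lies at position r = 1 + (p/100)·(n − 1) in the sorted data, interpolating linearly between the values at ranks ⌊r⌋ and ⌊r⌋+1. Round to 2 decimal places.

Sorted: 1.8, 4.0, 6.4, 7.1, 9.9, 12.7, 16.5, 20.5, 21.5, 24.2, 27.9, 30.4, 31.5, 36.6.
n = 14.
r = 1 + (70/100)·(14 − 1) = 1 + 9.1 = 10.1.
Rank 10 is 24.2 and rank 11 is 27.9.
Interpolate: 24.2 + 0.1·(27.9 − 24.2) = 24.2 + 0.1·3.7 = 24.57.

24.57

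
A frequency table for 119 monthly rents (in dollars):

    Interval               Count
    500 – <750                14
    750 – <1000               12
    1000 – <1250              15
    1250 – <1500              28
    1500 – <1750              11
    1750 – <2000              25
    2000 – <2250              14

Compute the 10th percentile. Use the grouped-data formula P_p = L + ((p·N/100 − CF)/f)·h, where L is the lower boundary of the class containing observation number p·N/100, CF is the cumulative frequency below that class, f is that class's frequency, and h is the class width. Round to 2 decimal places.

N = 119; target position k = 10/100 · 119 = 11.9.
Cumulative frequencies: 14, 26, 41, 69, 80, 105, 119.
Observation 11.9 falls in the class 500 – <750.
L = 500, CF = 0, f = 14, h = 250.
P10 = 500 + ((11.9 − 0)/14)·250 = 500 + 212.5 = 712.5.

712.50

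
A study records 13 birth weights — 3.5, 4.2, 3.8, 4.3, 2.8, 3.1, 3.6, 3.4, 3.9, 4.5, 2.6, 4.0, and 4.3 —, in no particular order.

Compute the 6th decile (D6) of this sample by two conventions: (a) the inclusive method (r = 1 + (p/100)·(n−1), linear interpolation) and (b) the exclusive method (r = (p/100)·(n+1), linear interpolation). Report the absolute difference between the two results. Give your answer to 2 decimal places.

0.02

Sorted: 2.6, 2.8, 3.1, 3.4, 3.5, 3.6, 3.8, 3.9, 4.0, 4.2, 4.3, 4.3, 4.5.
n = 13.
(a) r = 8.2; between ranks 8 (3.9) and 9 (4.0): 3.92.
(b) r = 8.4; between ranks 8 (3.9) and 9 (4.0): 3.94.
|3.92 − 3.94| = 0.02.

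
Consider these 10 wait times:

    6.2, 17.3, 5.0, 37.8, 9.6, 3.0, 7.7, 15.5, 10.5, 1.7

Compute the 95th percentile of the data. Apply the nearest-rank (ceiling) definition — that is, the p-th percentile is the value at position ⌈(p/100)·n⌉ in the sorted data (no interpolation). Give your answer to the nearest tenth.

37.8

Sorted: 1.7, 3.0, 5.0, 6.2, 7.7, 9.6, 10.5, 15.5, 17.3, 37.8.
n = 10.
Position = ⌈95/100 · 10⌉ = ⌈9.5⌉ = 10.
The value at rank 10 is 37.8.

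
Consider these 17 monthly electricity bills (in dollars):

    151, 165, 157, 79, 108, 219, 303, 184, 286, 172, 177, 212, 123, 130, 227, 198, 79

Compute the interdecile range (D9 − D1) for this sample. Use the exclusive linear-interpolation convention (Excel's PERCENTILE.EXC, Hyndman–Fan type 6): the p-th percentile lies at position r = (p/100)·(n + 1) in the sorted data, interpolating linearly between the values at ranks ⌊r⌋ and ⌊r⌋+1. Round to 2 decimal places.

Sorted: 79, 79, 108, 123, 130, 151, 157, 165, 172, 177, 184, 198, 212, 219, 227, 286, 303.
n = 17.
P10: r = 1.8; ranks 1–2 are 79, 79; interpolating gives 79.
P90: r = 16.2; ranks 16–17 are 286, 303; interpolating gives 289.4.
Difference: 289.4 − 79 = 210.4.

210.40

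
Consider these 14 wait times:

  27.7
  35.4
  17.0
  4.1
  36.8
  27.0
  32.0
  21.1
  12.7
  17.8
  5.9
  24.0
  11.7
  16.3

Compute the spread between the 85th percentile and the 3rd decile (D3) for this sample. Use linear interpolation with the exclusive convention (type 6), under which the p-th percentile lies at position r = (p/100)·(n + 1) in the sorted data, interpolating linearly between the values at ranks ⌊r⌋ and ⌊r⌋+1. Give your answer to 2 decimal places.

Sorted: 4.1, 5.9, 11.7, 12.7, 16.3, 17.0, 17.8, 21.1, 24.0, 27.0, 27.7, 32.0, 35.4, 36.8.
n = 14.
P30: r = 4.5; ranks 4–5 are 12.7, 16.3; interpolating gives 14.5.
P85: r = 12.75; ranks 12–13 are 32.0, 35.4; interpolating gives 34.55.
Difference: 34.55 − 14.5 = 20.05.

20.05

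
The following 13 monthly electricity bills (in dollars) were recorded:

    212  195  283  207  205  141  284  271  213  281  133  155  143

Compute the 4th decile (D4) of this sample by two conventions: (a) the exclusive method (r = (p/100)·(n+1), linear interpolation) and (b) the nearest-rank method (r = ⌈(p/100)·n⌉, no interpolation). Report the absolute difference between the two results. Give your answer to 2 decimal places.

Sorted: 133, 141, 143, 155, 195, 205, 207, 212, 213, 271, 281, 283, 284.
n = 13.
(a) r = 5.6; between ranks 5 (195) and 6 (205): 201.
(b) the nearest-rank method: rank 6 → 205.
|201 − 205| = 4.

4.00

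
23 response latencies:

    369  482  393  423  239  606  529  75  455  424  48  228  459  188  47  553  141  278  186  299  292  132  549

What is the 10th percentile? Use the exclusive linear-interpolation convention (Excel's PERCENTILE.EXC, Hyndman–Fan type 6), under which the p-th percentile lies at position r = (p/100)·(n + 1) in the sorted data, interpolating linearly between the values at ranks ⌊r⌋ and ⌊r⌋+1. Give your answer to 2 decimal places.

58.80

Sorted: 47, 48, 75, 132, 141, 186, 188, 228, 239, 278, 292, 299, 369, 393, 423, 424, 455, 459, 482, 529, 549, 553, 606.
n = 23.
r = (10/100)·(23 + 1) = 2.4.
Rank 2 is 48 and rank 3 is 75.
Interpolate: 48 + 0.4·(75 − 48) = 48 + 0.4·27 = 58.8.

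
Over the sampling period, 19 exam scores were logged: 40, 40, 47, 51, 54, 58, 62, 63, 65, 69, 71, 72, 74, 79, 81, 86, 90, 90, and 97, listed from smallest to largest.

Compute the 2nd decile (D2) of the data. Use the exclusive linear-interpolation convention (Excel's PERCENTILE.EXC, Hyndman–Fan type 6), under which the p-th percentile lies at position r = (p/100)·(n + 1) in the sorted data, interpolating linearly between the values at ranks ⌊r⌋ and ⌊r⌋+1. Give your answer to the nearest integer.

51

n = 19.
r = (20/100)·(19 + 1) = 4.
r is an integer, so P20 is the value at rank 4: 51.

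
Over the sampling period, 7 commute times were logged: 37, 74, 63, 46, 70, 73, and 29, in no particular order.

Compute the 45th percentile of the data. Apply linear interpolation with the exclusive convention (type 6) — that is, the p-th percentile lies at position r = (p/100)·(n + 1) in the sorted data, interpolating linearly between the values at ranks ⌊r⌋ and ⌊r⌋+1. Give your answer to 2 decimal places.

56.20

Sorted: 29, 37, 46, 63, 70, 73, 74.
n = 7.
r = (45/100)·(7 + 1) = 3.6.
Rank 3 is 46 and rank 4 is 63.
Interpolate: 46 + 0.6·(63 − 46) = 46 + 0.6·17 = 56.2.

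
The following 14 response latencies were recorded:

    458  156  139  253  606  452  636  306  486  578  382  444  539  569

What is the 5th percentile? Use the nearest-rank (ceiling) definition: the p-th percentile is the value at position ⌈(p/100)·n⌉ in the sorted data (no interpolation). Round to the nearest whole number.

Sorted: 139, 156, 253, 306, 382, 444, 452, 458, 486, 539, 569, 578, 606, 636.
n = 14.
Position = ⌈5/100 · 14⌉ = ⌈0.7⌉ = 1.
The value at rank 1 is 139.

139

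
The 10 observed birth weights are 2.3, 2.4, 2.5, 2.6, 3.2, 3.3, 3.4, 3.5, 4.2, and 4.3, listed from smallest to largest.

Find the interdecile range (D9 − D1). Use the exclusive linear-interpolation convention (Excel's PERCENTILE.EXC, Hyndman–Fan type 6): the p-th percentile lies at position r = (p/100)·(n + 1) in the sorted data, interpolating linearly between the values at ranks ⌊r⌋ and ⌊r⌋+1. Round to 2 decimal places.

n = 10.
P10: r = 1.1; ranks 1–2 are 2.3, 2.4; interpolating gives 2.31.
P90: r = 9.9; ranks 9–10 are 4.2, 4.3; interpolating gives 4.29.
Difference: 4.29 − 2.31 = 1.98.

1.98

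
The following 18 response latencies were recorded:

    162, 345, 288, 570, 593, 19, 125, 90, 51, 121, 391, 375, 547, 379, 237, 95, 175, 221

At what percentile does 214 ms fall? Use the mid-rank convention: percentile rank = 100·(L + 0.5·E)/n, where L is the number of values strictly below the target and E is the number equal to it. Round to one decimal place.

44.4

Sorted: 19, 51, 90, 95, 121, 125, 162, 175, 221, 237, 288, 345, 375, 379, 391, 547, 570, 593.
Count below 214: L = 8; count equal: E = 0; n = 18.
Percentile rank = 100·(8 + 0.5·0)/18 = 100·8/18 = 44.44.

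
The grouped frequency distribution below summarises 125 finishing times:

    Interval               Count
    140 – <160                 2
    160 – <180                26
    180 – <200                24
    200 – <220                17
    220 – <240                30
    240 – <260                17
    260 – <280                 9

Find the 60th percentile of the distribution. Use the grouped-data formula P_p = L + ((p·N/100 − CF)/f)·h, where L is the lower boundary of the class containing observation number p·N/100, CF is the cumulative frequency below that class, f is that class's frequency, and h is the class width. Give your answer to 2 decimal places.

N = 125; target position k = 60/100 · 125 = 75.
Cumulative frequencies: 2, 28, 52, 69, 99, 116, 125.
Observation 75 falls in the class 220 – <240.
L = 220, CF = 69, f = 30, h = 20.
P60 = 220 + ((75 − 69)/30)·20 = 220 + 4 = 224.

224.00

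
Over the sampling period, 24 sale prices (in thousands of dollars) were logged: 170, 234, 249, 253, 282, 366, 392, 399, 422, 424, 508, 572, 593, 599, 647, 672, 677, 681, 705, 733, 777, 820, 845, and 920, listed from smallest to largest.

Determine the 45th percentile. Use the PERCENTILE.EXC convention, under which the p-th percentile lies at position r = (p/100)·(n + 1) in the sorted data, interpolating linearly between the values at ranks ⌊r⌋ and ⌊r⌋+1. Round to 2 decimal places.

524.00

n = 24.
r = (45/100)·(24 + 1) = 11.25.
Rank 11 is 508 and rank 12 is 572.
Interpolate: 508 + 0.25·(572 − 508) = 508 + 0.25·64 = 524.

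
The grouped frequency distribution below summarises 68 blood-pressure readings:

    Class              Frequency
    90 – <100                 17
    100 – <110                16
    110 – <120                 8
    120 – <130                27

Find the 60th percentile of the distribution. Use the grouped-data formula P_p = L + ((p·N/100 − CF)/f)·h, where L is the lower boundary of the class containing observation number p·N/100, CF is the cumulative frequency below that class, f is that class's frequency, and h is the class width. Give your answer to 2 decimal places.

N = 68; target position k = 60/100 · 68 = 40.8.
Cumulative frequencies: 17, 33, 41, 68.
Observation 40.8 falls in the class 110 – <120.
L = 110, CF = 33, f = 8, h = 10.
P60 = 110 + ((40.8 − 33)/8)·10 = 110 + 9.75 = 119.75.

119.75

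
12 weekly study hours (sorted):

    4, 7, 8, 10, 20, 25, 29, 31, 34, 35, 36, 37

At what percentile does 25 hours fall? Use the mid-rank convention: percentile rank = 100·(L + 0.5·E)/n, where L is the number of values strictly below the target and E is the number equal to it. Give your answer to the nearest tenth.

45.8

Count below 25: L = 5; count equal: E = 1; n = 12.
Percentile rank = 100·(5 + 0.5·1)/12 = 100·5.5/12 = 45.83.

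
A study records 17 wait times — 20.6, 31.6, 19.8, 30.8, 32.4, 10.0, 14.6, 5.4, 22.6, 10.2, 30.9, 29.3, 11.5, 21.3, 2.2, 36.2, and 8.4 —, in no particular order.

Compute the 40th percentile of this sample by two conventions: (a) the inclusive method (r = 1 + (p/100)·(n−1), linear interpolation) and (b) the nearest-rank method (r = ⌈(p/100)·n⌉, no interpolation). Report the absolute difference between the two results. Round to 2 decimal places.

Sorted: 2.2, 5.4, 8.4, 10.0, 10.2, 11.5, 14.6, 19.8, 20.6, 21.3, 22.6, 29.3, 30.8, 30.9, 31.6, 32.4, 36.2.
n = 17.
(a) r = 7.4; between ranks 7 (14.6) and 8 (19.8): 16.68.
(b) the nearest-rank method: rank 7 → 14.6.
|16.68 − 14.6| = 2.08.

2.08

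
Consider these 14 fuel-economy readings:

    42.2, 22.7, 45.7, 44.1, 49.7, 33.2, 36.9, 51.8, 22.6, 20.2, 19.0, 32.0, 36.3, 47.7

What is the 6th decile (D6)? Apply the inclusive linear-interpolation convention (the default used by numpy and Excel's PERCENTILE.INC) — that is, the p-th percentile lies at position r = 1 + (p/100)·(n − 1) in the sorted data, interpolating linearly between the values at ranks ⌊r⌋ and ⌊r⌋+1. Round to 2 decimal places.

Sorted: 19.0, 20.2, 22.6, 22.7, 32.0, 33.2, 36.3, 36.9, 42.2, 44.1, 45.7, 47.7, 49.7, 51.8.
n = 14.
r = 1 + (60/100)·(14 − 1) = 1 + 7.8 = 8.8.
Rank 8 is 36.9 and rank 9 is 42.2.
Interpolate: 36.9 + 0.8·(42.2 − 36.9) = 36.9 + 0.8·5.3 = 41.14.

41.14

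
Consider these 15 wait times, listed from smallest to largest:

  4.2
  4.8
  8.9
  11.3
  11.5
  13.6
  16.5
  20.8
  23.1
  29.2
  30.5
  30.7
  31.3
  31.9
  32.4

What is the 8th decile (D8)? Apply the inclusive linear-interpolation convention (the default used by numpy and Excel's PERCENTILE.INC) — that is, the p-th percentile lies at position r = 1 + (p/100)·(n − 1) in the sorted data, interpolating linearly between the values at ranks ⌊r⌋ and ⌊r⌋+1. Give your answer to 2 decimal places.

n = 15.
r = 1 + (80/100)·(15 − 1) = 1 + 11.2 = 12.2.
Rank 12 is 30.7 and rank 13 is 31.3.
Interpolate: 30.7 + 0.2·(31.3 − 30.7) = 30.7 + 0.2·0.6 = 30.82.

30.82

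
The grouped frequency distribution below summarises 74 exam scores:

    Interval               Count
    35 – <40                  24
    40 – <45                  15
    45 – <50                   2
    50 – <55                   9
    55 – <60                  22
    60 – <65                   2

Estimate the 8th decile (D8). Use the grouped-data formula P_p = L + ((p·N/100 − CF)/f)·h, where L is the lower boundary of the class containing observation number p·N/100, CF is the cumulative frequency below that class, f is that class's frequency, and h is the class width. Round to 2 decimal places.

N = 74; target position k = 80/100 · 74 = 59.2.
Cumulative frequencies: 24, 39, 41, 50, 72, 74.
Observation 59.2 falls in the class 55 – <60.
L = 55, CF = 50, f = 22, h = 5.
P80 = 55 + ((59.2 − 50)/22)·5 = 55 + 2.09091 = 57.0909.

57.09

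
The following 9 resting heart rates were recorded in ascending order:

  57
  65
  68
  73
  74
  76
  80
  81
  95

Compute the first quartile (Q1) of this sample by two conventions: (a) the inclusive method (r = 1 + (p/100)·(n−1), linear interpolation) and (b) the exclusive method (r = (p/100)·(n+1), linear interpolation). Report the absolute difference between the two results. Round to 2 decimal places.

1.50

n = 9.
(a) r = 3 → value at rank 3 = 68.
(b) r = 2.5; between ranks 2 (65) and 3 (68): 66.5.
|68 − 66.5| = 1.5.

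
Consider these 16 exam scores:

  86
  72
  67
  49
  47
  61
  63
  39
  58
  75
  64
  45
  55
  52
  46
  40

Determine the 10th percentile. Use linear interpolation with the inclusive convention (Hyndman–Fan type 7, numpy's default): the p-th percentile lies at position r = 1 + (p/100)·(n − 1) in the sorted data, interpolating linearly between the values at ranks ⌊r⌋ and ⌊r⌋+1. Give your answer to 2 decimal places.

42.50

Sorted: 39, 40, 45, 46, 47, 49, 52, 55, 58, 61, 63, 64, 67, 72, 75, 86.
n = 16.
r = 1 + (10/100)·(16 − 1) = 1 + 1.5 = 2.5.
Rank 2 is 40 and rank 3 is 45.
Interpolate: 40 + 0.5·(45 − 40) = 40 + 0.5·5 = 42.5.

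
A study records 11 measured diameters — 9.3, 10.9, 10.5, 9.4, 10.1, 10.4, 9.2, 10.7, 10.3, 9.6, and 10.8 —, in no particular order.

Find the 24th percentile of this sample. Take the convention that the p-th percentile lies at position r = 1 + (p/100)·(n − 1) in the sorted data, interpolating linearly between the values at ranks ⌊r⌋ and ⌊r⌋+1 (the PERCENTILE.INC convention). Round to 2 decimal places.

Sorted: 9.2, 9.3, 9.4, 9.6, 10.1, 10.3, 10.4, 10.5, 10.7, 10.8, 10.9.
n = 11.
r = 1 + (24/100)·(11 − 1) = 1 + 2.4 = 3.4.
Rank 3 is 9.4 and rank 4 is 9.6.
Interpolate: 9.4 + 0.4·(9.6 − 9.4) = 9.4 + 0.4·0.2 = 9.48.

9.48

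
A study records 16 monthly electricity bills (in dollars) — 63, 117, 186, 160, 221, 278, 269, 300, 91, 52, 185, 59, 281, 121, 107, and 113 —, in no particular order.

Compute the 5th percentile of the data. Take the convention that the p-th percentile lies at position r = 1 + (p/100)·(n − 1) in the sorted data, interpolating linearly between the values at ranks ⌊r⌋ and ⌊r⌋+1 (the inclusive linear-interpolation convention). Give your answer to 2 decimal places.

57.25

Sorted: 52, 59, 63, 91, 107, 113, 117, 121, 160, 185, 186, 221, 269, 278, 281, 300.
n = 16.
r = 1 + (5/100)·(16 − 1) = 1 + 0.75 = 1.75.
Rank 1 is 52 and rank 2 is 59.
Interpolate: 52 + 0.75·(59 − 52) = 52 + 0.75·7 = 57.25.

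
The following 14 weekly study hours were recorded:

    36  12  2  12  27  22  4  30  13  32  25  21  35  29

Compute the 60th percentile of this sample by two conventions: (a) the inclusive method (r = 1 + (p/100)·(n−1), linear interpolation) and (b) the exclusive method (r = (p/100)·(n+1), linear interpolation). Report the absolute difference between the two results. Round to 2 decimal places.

Sorted: 2, 4, 12, 12, 13, 21, 22, 25, 27, 29, 30, 32, 35, 36.
n = 14.
(a) r = 8.8; between ranks 8 (25) and 9 (27): 26.6.
(b) r = 9 → value at rank 9 = 27.
|26.6 − 27| = 0.4.

0.40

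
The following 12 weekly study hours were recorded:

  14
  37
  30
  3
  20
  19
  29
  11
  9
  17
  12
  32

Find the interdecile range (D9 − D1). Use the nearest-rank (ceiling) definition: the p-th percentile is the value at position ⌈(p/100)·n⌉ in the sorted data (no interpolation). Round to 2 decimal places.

23.00

Sorted: 3, 9, 11, 12, 14, 17, 19, 20, 29, 30, 32, 37.
n = 12.
P10: rank ⌈10/100·12⌉ = 2 → 9.
P90: rank ⌈90/100·12⌉ = 11 → 32.
Difference: 32 − 9 = 23.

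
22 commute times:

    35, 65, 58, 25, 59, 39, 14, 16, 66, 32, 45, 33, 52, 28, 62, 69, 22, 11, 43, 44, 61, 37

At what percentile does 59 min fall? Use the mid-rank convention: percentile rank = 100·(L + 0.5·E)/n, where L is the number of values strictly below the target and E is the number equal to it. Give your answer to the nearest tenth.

Sorted: 11, 14, 16, 22, 25, 28, 32, 33, 35, 37, 39, 43, 44, 45, 52, 58, 59, 61, 62, 65, 66, 69.
Count below 59: L = 16; count equal: E = 1; n = 22.
Percentile rank = 100·(16 + 0.5·1)/22 = 100·16.5/22 = 75.

75.0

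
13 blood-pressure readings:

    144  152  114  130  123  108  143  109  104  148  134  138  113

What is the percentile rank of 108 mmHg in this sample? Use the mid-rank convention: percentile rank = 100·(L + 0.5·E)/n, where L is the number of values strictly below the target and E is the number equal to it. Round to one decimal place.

11.5

Sorted: 104, 108, 109, 113, 114, 123, 130, 134, 138, 143, 144, 148, 152.
Count below 108: L = 1; count equal: E = 1; n = 13.
Percentile rank = 100·(1 + 0.5·1)/13 = 100·1.5/13 = 11.54.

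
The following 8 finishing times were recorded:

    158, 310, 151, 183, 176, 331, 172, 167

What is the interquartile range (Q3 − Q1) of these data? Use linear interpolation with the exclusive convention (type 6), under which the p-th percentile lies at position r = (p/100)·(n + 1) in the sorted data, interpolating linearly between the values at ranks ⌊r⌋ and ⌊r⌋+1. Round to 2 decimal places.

118.00

Sorted: 151, 158, 167, 172, 176, 183, 310, 331.
n = 8.
P25: r = 2.25; ranks 2–3 are 158, 167; interpolating gives 160.25.
P75: r = 6.75; ranks 6–7 are 183, 310; interpolating gives 278.25.
Difference: 278.25 − 160.25 = 118.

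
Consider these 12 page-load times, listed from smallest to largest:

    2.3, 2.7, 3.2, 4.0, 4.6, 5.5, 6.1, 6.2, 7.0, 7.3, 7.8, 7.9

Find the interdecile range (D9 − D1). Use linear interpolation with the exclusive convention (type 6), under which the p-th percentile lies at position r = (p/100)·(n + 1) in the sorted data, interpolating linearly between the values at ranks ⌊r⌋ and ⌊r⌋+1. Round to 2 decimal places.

5.45

n = 12.
P10: r = 1.3; ranks 1–2 are 2.3, 2.7; interpolating gives 2.42.
P90: r = 11.7; ranks 11–12 are 7.8, 7.9; interpolating gives 7.87.
Difference: 7.87 − 2.42 = 5.45.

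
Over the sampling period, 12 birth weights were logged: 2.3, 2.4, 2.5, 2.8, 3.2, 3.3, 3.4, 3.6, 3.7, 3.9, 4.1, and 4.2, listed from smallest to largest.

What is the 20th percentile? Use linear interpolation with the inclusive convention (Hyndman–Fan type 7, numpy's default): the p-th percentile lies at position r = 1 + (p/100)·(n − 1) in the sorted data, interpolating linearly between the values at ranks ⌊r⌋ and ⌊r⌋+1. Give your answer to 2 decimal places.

2.56

n = 12.
r = 1 + (20/100)·(12 − 1) = 1 + 2.2 = 3.2.
Rank 3 is 2.5 and rank 4 is 2.8.
Interpolate: 2.5 + 0.2·(2.8 − 2.5) = 2.5 + 0.2·0.3 = 2.56.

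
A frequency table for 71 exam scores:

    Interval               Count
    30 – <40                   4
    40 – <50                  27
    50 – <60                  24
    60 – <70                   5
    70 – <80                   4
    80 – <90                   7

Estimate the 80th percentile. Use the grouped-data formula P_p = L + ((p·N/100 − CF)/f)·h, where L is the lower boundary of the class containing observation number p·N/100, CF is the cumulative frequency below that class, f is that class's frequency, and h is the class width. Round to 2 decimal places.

63.60

N = 71; target position k = 80/100 · 71 = 56.8.
Cumulative frequencies: 4, 31, 55, 60, 64, 71.
Observation 56.8 falls in the class 60 – <70.
L = 60, CF = 55, f = 5, h = 10.
P80 = 60 + ((56.8 − 55)/5)·10 = 60 + 3.6 = 63.6.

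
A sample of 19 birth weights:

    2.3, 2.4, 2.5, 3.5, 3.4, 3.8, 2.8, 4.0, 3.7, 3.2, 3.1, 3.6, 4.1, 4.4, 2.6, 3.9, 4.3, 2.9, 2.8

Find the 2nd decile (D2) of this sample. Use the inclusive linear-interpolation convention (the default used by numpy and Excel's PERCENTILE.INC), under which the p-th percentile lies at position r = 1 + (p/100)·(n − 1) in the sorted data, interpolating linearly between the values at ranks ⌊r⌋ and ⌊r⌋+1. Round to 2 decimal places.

Sorted: 2.3, 2.4, 2.5, 2.6, 2.8, 2.8, 2.9, 3.1, 3.2, 3.4, 3.5, 3.6, 3.7, 3.8, 3.9, 4.0, 4.1, 4.3, 4.4.
n = 19.
r = 1 + (20/100)·(19 − 1) = 1 + 3.6 = 4.6.
Rank 4 is 2.6 and rank 5 is 2.8.
Interpolate: 2.6 + 0.6·(2.8 − 2.6) = 2.6 + 0.6·0.2 = 2.72.

2.72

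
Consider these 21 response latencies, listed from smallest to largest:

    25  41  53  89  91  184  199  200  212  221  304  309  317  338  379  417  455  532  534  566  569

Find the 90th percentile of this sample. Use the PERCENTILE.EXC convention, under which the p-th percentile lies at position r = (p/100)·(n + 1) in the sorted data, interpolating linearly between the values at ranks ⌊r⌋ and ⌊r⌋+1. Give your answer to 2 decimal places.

559.60

n = 21.
r = (90/100)·(21 + 1) = 19.8.
Rank 19 is 534 and rank 20 is 566.
Interpolate: 534 + 0.8·(566 − 534) = 534 + 0.8·32 = 559.6.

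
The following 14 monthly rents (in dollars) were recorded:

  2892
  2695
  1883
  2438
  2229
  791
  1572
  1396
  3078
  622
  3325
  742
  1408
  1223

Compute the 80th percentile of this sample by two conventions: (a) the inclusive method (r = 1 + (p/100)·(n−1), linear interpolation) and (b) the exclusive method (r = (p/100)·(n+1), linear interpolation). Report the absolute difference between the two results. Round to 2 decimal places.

118.20

Sorted: 622, 742, 791, 1223, 1396, 1408, 1572, 1883, 2229, 2438, 2695, 2892, 3078, 3325.
n = 14.
(a) r = 11.4; between ranks 11 (2695) and 12 (2892): 2773.8.
(b) r = 12 → value at rank 12 = 2892.
|2773.8 − 2892| = 118.2.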